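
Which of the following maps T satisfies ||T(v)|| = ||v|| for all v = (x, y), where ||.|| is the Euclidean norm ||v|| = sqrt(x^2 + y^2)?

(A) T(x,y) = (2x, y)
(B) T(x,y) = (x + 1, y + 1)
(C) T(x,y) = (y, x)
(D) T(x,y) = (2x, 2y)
C

A transformation preserves a norm if ||T(v)|| = ||v|| for every v; a single vector where the norm changes rules an option out.

(A) T(x,y) = (2x, y): v = (1, 0) has norm sqrt((1)^2 + (0)^2) = 1, but T(v) = (2, 0) has norm 2 -- not preserved.
(B) T(x,y) = (x + 1, y + 1): v = (1, 0) has norm sqrt((1)^2 + (0)^2) = 1, but T(v) = (2, 1) has norm sqrt(5) -- not preserved.
(C) T(x,y) = (y, x): preserves the norm -- it is an orthogonal map (a rotation/reflection), and (y)^2 + (x)^2 simplifies to x^2 + y^2.
(D) T(x,y) = (2x, 2y): v = (1, 0) has norm sqrt((1)^2 + (0)^2) = 1, but T(v) = (2, 0) has norm 2 -- not preserved.

Therefore the answer is (C).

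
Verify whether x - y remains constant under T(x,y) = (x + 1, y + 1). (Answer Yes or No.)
Yes

Substitute T(x,y) = (x + 1, y + 1) into the expression and compare with the original.

Original: x - y
After applying T: (x + 1) - (y + 1) = x - y

This is identical to the original x - y, so the expression is invariant.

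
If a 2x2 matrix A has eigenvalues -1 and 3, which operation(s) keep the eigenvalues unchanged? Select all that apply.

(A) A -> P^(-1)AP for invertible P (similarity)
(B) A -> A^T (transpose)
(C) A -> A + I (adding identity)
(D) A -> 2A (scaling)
A and B

Eigenvalues are preserved by:
1. Similarity transformations: A -> P^(-1)AP (same characteristic polynomial)
2. Transpose: A^T has the same eigenvalues as A

Eigenvalues are NOT preserved by:
- Adding identity: eigenvalues become -1+1, 3+1
- Scaling: eigenvalues become -2, 6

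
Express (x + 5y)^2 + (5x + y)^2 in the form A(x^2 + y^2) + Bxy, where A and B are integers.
26(x^2 + y^2) + 20xy

Expanding: (x + 5y)^2 = x^2 + 10xy + 25y^2
(5x + y)^2 = 25x^2 + 10xy + y^2
Sum = (1+25)(x^2+y^2) + 20xy = 26(x^2 + y^2) + 20xy
This is symmetric in x and y.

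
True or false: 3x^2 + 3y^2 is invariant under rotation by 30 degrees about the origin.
True

Applying rotation by 30 degrees: x' = x*cos(30 degrees) - y*sin(30 degrees) = sqrt(3)x/2 - y/2, y' = x*sin(30 degrees) + y*cos(30 degrees) = x/2 + sqrt(3)y/2

Substituting into 3x^2 + 3y^2:
3(sqrt(3)x/2 - y/2)^2 + 3(x/2 + sqrt(3)y/2)^2
= 3x^2 + 3y^2

This equals the original expression 3x^2 + 3y^2, so it IS invariant.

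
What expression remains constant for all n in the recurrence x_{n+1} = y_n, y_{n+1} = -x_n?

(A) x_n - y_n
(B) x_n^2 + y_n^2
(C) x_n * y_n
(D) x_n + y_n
B

For the recurrence x_{n+1} = y_n, y_{n+1} = -x_n:

x_{n+1}^2 + y_{n+1}^2 = y_n^2 + (-x_n)^2 = x_n^2 + y_n^2
The sum of squares is conserved (like energy in a harmonic oscillator).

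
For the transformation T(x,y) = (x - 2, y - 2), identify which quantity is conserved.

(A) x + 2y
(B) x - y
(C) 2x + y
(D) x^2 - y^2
B

An expression E(x,y) is invariant under T if E(T(x,y)) = E(x,y). Here T(x,y) = (x - 2, y - 2).
Substitute the transformed coordinates into each option and compare with the original:
(A) x + 2y  ->  (x - 2) + 2(y - 2) = x + 2y - 6   [differs from x + 2y: not invariant]
(B) x - y  ->  (x - 2) - (y - 2) = x - y   [equals x - y: invariant]
(C) 2x + y  ->  2(x - 2) + (y - 2) = 2x + y - 6   [differs from 2x + y: not invariant]
(D) x^2 - y^2  ->  (x - 2)^2 - (y - 2)^2 = x^2 - 4x - y^2 + 4y   [differs from x^2 - y^2: not invariant]

Only option (B), x - y, is unchanged by the transformation.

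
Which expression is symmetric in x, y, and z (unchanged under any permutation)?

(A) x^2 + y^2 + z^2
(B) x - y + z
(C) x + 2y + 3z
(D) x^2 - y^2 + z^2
A

A symmetric expression is unchanged when the variables are permuted; here the transformation to test is the swap (x, y) -> (y, x).
A symmetric expression must survive every permutation; the single swap x <-> y already eliminates the distractors, and the keyed expression is also unchanged by x <-> z and y <-> z (each variable enters it in exactly the same way).
Substitute the transformed coordinates into each option and compare with the original:
(A) x^2 + y^2 + z^2  ->  (y)^2 + (x)^2 + z^2 = x^2 + y^2 + z^2   [equals x^2 + y^2 + z^2: invariant]
(B) x - y + z  ->  (y) - (x) + z = -x + y + z   [differs from x - y + z: not invariant]
(C) x + 2y + 3z  ->  (y) + 2(x) + 3z = 2x + y + 3z   [differs from x + 2y + 3z: not invariant]
(D) x^2 - y^2 + z^2  ->  (y)^2 - (x)^2 + z^2 = -x^2 + y^2 + z^2   [differs from x^2 - y^2 + z^2: not invariant]

Only option (A), x^2 + y^2 + z^2, is unchanged by the transformation.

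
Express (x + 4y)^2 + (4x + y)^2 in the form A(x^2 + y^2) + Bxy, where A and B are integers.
17(x^2 + y^2) + 16xy

Expanding: (x + 4y)^2 = x^2 + 8xy + 16y^2
(4x + y)^2 = 16x^2 + 8xy + y^2
Sum = (1+16)(x^2+y^2) + 16xy = 17(x^2 + y^2) + 16xy
This is symmetric in x and y.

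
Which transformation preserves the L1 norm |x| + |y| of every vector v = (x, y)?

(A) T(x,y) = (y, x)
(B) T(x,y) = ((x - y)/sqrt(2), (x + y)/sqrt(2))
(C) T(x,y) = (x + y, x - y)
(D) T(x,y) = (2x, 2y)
A

A transformation preserves a norm if ||T(v)|| = ||v|| for every v; a single vector where the norm changes rules an option out.

(A) T(x,y) = (y, x): preserves the norm -- it only permutes the coordinates and/or flips signs, which leaves |x| + |y| unchanged.
(B) T(x,y) = ((x - y)/sqrt(2), (x + y)/sqrt(2)): v = (1, 0) has norm |1| + |0| = 1, but T(v) = (sqrt(2)/2, sqrt(2)/2) has norm sqrt(2) -- not preserved.
(C) T(x,y) = (x + y, x - y): v = (1, 0) has norm |1| + |0| = 1, but T(v) = (1, 1) has norm 2 -- not preserved.
(D) T(x,y) = (2x, 2y): v = (1, 0) has norm |1| + |0| = 1, but T(v) = (2, 0) has norm 2 -- not preserved.

Therefore the answer is (A).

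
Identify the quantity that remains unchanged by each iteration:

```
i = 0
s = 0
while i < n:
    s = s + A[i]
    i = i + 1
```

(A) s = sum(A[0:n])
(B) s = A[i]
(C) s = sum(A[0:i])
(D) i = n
C

A loop invariant must hold before the first iteration and be re-established by every execution of the body.

(C) s = sum(A[0:i]): Initially i = 0 and s = 0 = sum of the empty slice A[0:0]. If s = sum(A[0:i]) holds at the top of an iteration, the body sets s to sum(A[0:i]) + A[i] = sum(A[0:i+1]) and then i to i+1, so s = sum(A[0:i]) holds again. At exit i = n, giving s = sum(A[0:n]).

The other options fail:
(A) s = sum(A[0:n]): false before the loop (s = 0, not the full sum) -- it only becomes true at exit.
(B) s = A[i]: after the first iteration s = A[0] but i = 1, so s = A[i] compares s with the wrong element (and fails in general).
(D) i = n: false initially (i = 0); it is the exit condition, not an invariant.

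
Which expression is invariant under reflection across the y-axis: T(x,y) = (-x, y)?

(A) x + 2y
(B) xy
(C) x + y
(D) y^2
D

The map is reflection across the y-axis: T(x,y) = (-x, y).
Substitute the transformed coordinates into each option and compare with the original:
(A) x + 2y  ->  (-x) + 2(y) = -x + 2y   [differs from x + 2y: not invariant]
(B) xy  ->  (-x)(y) = -xy   [differs from xy: not invariant]
(C) x + y  ->  (-x) + (y) = -x + y   [differs from x + y: not invariant]
(D) y^2  ->  (y)^2 = y^2   [equals y^2: invariant]

Only option (D), y^2, is unchanged by the transformation.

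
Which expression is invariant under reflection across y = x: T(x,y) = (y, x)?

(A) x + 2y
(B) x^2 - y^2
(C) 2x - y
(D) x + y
D

The map is reflection across y = x: T(x,y) = (y, x).
Substitute the transformed coordinates into each option and compare with the original:
(A) x + 2y  ->  (y) + 2(x) = 2x + y   [differs from x + 2y: not invariant]
(B) x^2 - y^2  ->  (y)^2 - (x)^2 = -x^2 + y^2   [differs from x^2 - y^2: not invariant]
(C) 2x - y  ->  2(y) - (x) = -x + 2y   [differs from 2x - y: not invariant]
(D) x + y  ->  (y) + (x) = x + y   [equals x + y: invariant]

Only option (D), x + y, is unchanged by the transformation.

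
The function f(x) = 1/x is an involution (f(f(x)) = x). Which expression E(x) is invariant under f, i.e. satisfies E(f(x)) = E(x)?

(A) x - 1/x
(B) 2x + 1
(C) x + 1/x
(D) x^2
C

Replace x by f(x) = 1/x in each option and simplify. As a quick numerical cross-check, also compare E(4) with E(f(4)) = E(1/4).

(A) x - 1/x  ->  (1/x) - 1/(1/x) = -x + 1/x; check: E(4) = 15/4 but E(1/4) = -15/4.   [not invariant]
(B) 2x + 1  ->  2(1/x) + 1 = (x + 2)/x; check: E(4) = 9 but E(1/4) = 3/2.   [not invariant]
(C) x + 1/x  ->  (1/x) + 1/(1/x), which simplifies back to x + 1/x; check: E(4) = 17/4, E(1/4) = 17/4.   [invariant]
(D) x^2  ->  (1/x)^2 = x^(-2); check: E(4) = 16 but E(1/4) = 1/16.   [not invariant]

Only (C) is unchanged. E is symmetric under swapping x with f(x) = 1/x, which is exactly what an involution does.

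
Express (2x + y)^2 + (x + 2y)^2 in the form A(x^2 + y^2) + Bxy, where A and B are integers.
5(x^2 + y^2) + 8xy

Expanding: (2x + y)^2 = 4x^2 + 4xy + y^2
(x + 2y)^2 = x^2 + 4xy + 4y^2
Sum = (4+1)(x^2+y^2) + 8xy = 5(x^2 + y^2) + 8xy
This is symmetric in x and y.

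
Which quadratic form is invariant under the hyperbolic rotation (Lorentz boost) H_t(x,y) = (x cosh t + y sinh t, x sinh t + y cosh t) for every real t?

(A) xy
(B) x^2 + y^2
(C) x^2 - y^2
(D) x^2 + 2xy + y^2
C

Write x' = x cosh t + y sinh t, y' = x sinh t + y cosh t and substitute into each option:
(A) xy: (x cosh t + y sinh t)(x sinh t + y cosh t) = xy(cosh^2 t + sinh^2 t) + (x^2 + y^2) sinh t cosh t = xy cosh 2t + (x^2 + y^2)(sinh 2t)/2   [not invariant for t != 0]
(B) x^2 + y^2: (x cosh t + y sinh t)^2 + (x sinh t + y cosh t)^2 = (x^2 + y^2)(cosh^2 t + sinh^2 t) + 4xy sinh t cosh t = (x^2 + y^2) cosh 2t + 2xy sinh 2t   [not invariant for t != 0]
(C) x^2 - y^2: (x cosh t + y sinh t)^2 - (x sinh t + y cosh t)^2 = x^2(cosh^2 t - sinh^2 t) + 2xy(cosh t sinh t - sinh t cosh t) + y^2(sinh^2 t - cosh^2 t) = x^2 - y^2   [invariant, using cosh^2 t - sinh^2 t = 1]
(D) x^2 + 2xy + y^2: (x' + y')^2 with x' + y' = (x + y)(cosh t + sinh t) = (x + y)e^t, so it becomes (x + y)^2 e^(2t)   [not invariant for t != 0]

Only (C) x^2 - y^2 is unchanged; it is the Minkowski form preserved by Lorentz boosts, just as x^2 + y^2 is preserved by ordinary rotations.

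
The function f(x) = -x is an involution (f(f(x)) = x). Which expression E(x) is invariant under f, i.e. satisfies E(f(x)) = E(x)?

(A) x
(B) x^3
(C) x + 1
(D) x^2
D

Replace x by f(x) = -x in each option and simplify. As a quick numerical cross-check, also compare E(5) with E(f(5)) = E(-5).

(A) x  ->  (-x) = -x; check: E(5) = 5 but E(-5) = -5.   [not invariant]
(B) x^3  ->  (-x)^3 = -x^3; check: E(5) = 125 but E(-5) = -125.   [not invariant]
(C) x + 1  ->  (-x) + 1 = 1 - x; check: E(5) = 6 but E(-5) = -4.   [not invariant]
(D) x^2  ->  (-x)^2, which simplifies back to x^2; check: E(5) = 25, E(-5) = 25.   [invariant]

Only (D) is unchanged. E is symmetric under swapping x with f(x) = -x, which is exactly what an involution does.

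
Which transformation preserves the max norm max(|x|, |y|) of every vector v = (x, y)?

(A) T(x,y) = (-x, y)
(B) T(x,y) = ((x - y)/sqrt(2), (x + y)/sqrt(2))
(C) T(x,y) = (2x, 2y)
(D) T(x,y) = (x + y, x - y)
A

A transformation preserves a norm if ||T(v)|| = ||v|| for every v; a single vector where the norm changes rules an option out.

(A) T(x,y) = (-x, y): preserves the norm -- it only permutes the coordinates and/or flips signs, which leaves max(|x|, |y|) unchanged.
(B) T(x,y) = ((x - y)/sqrt(2), (x + y)/sqrt(2)): v = (1, 0) has norm max(|1|, |0|) = 1, but T(v) = (sqrt(2)/2, sqrt(2)/2) has norm sqrt(2)/2 -- not preserved.
(C) T(x,y) = (2x, 2y): v = (1, 0) has norm max(|1|, |0|) = 1, but T(v) = (2, 0) has norm 2 -- not preserved.
(D) T(x,y) = (x + y, x - y): v = (1, 1) has norm max(|1|, |1|) = 1, but T(v) = (2, 0) has norm 2 -- not preserved.

Therefore the answer is (A).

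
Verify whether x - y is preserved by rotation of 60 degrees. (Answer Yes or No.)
No

Applying rotation by 60 degrees: x' = x*cos(60 degrees) - y*sin(60 degrees) = x/2 - sqrt(3)y/2, y' = x*sin(60 degrees) + y*cos(60 degrees) = sqrt(3)x/2 + y/2

Substituting into x - y:
(x/2 - sqrt(3)y/2) - (sqrt(3)x/2 + y/2)
= -sqrt(3)x/2 + x/2 - sqrt(3)y/2 - y/2

This differs from the original expression x - y, so it is NOT invariant.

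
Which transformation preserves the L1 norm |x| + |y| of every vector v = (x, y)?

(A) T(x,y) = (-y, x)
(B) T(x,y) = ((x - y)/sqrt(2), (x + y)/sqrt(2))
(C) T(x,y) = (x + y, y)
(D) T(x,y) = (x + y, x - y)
A

A transformation preserves a norm if ||T(v)|| = ||v|| for every v; a single vector where the norm changes rules an option out.

(A) T(x,y) = (-y, x): preserves the norm -- it only permutes the coordinates and/or flips signs, which leaves |x| + |y| unchanged.
(B) T(x,y) = ((x - y)/sqrt(2), (x + y)/sqrt(2)): v = (1, 0) has norm |1| + |0| = 1, but T(v) = (sqrt(2)/2, sqrt(2)/2) has norm sqrt(2) -- not preserved.
(C) T(x,y) = (x + y, y): v = (0, 1) has norm |0| + |1| = 1, but T(v) = (1, 1) has norm 2 -- not preserved.
(D) T(x,y) = (x + y, x - y): v = (1, 0) has norm |1| + |0| = 1, but T(v) = (1, 1) has norm 2 -- not preserved.

Therefore the answer is (A).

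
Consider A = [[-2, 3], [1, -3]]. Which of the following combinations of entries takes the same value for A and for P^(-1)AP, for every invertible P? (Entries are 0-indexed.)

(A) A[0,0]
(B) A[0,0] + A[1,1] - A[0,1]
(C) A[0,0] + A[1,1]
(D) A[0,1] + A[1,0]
C

A[0,0] + A[1,1] is the trace of A. By the cyclic property of the trace, tr(P^(-1)AP) = tr(APP^(-1)) = tr(A), so it is the same for every matrix similar to A.

The other combinations are not similarity invariants. For example, take P = [[1, 1], [1, 2]] (det P = 1), so P^(-1) = [[2, -1], [-1, 1]] and
B = P^(-1)AP = [[4, 13], [-3, -9]].
Evaluating each option on A and on B:
(A) A[0,0]: -2 for A, 4 for B -> changes
(B) A[0,0] + A[1,1] - A[0,1]: -8 for A, -18 for B -> changes
(C) A[0,0] + A[1,1]: -5 for A, -5 for B -> unchanged
(D) A[0,1] + A[1,0]: 4 for A, 10 for B -> changes

Only (C) A[0,0] + A[1,1] = -5 survives (and it does so for every P, not just this one), so it is the invariant.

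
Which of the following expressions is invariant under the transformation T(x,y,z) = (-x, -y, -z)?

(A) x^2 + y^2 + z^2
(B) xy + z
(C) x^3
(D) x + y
A

Apply T(x,y,z) = (-x, -y, -z) to each option, i.e. replace (x, y, z) by the transformed coordinates.
Substitute the transformed coordinates into each option and compare with the original:
(A) x^2 + y^2 + z^2  ->  (-x)^2 + (-y)^2 + (-z)^2 = x^2 + y^2 + z^2   [equals x^2 + y^2 + z^2: invariant]
(B) xy + z  ->  (-x)(-y) + (-z) = xy - z   [differs from xy + z: not invariant]
(C) x^3  ->  (-x)^3 = -x^3   [differs from x^3: not invariant]
(D) x + y  ->  (-x) + (-y) = -x - y   [differs from x + y: not invariant]

Only option (A), x^2 + y^2 + z^2, is unchanged by the transformation.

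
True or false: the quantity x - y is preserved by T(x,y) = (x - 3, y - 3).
True

Substitute T(x,y) = (x - 3, y - 3) into the expression and compare with the original.

Original: x - y
After applying T: (x - 3) - (y - 3) = x - y

This is identical to the original x - y, so the expression is invariant.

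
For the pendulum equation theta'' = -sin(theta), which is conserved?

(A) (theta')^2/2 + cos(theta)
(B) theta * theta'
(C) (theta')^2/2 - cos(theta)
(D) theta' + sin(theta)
C

A first integral I satisfies dI/dt = 0 along every solution. Differentiate each option and use the equation of motion:
(A) d/dt[(theta')^2/2 + cos(theta)] = theta' theta'' - sin(theta) theta' = -2 theta' sin(theta), not identically 0
(B) d/dt[theta * theta'] = (theta')^2 + theta theta'' = (theta')^2 - theta sin(theta), not identically 0
(C) d/dt[(theta')^2/2 - cos(theta)] = theta' theta'' + sin(theta) theta' = theta'(-sin(theta)) + theta' sin(theta) = 0
(D) d/dt[theta' + sin(theta)] = theta'' + cos(theta) theta' = -sin(theta) + theta' cos(theta), not identically 0

Only (C) has zero time-derivative. This is the total energy: kinetic (theta')^2/2 plus potential -cos(theta).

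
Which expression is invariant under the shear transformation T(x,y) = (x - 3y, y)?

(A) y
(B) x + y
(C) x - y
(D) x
A

Under the shear T(x,y) = (x - 3y, y):
Substitute the transformed coordinates into each option and compare with the original:
(A) y  ->  (y) = y   [equals y: invariant]
(B) x + y  ->  (x - 3y) + (y) = x - 2y   [differs from x + y: not invariant]
(C) x - y  ->  (x - 3y) - (y) = x - 4y   [differs from x - y: not invariant]
(D) x  ->  (x - 3y) = x - 3y   [differs from x: not invariant]

Only option (A), y, is unchanged by the transformation.
A horizontal shear moves points parallel to the x-axis, so the y-coordinate (and any function of y alone) is unchanged.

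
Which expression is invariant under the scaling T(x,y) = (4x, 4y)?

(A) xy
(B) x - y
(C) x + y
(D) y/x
D

Under the uniform scaling T(x,y) = (4x, 4y):
Substitute the transformed coordinates into each option and compare with the original:
(A) xy  ->  (4x)(4y) = 16xy   [differs from xy: not invariant]
(B) x - y  ->  (4x) - (4y) = 4x - 4y   [differs from x - y: not invariant]
(C) x + y  ->  (4x) + (4y) = 4x + 4y   [differs from x + y: not invariant]
(D) y/x  ->  (4y)/(4x) = y/x   [equals y/x: invariant]

Only option (D), y/x, is unchanged by the transformation.
The common factor 4 cancels in a ratio of coordinates, while sums, products and sums of squares pick up factors of 4 or 16.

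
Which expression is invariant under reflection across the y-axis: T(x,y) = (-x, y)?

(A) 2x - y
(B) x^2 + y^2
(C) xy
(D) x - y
B

The map is reflection across the y-axis: T(x,y) = (-x, y).
Substitute the transformed coordinates into each option and compare with the original:
(A) 2x - y  ->  2(-x) - (y) = -2x - y   [differs from 2x - y: not invariant]
(B) x^2 + y^2  ->  (-x)^2 + (y)^2 = x^2 + y^2   [equals x^2 + y^2: invariant]
(C) xy  ->  (-x)(y) = -xy   [differs from xy: not invariant]
(D) x - y  ->  (-x) - (y) = -x - y   [differs from x - y: not invariant]

Only option (B), x^2 + y^2, is unchanged by the transformation.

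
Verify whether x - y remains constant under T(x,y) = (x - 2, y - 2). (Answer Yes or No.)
Yes

Substitute T(x,y) = (x - 2, y - 2) into the expression and compare with the original.

Original: x - y
After applying T: (x - 2) - (y - 2) = x - y

This is identical to the original x - y, so the expression is invariant.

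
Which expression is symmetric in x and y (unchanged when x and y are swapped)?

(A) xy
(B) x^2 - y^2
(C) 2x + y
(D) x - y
A

A symmetric expression is unchanged when the variables are permuted; here the transformation to test is the swap (x, y) -> (y, x).
Substitute the transformed coordinates into each option and compare with the original:
(A) xy  ->  (y)(x) = xy   [equals xy: invariant]
(B) x^2 - y^2  ->  (y)^2 - (x)^2 = -x^2 + y^2   [differs from x^2 - y^2: not invariant]
(C) 2x + y  ->  2(y) + (x) = x + 2y   [differs from 2x + y: not invariant]
(D) x - y  ->  (y) - (x) = -x + y   [differs from x - y: not invariant]

Only option (A), xy, is unchanged by the transformation.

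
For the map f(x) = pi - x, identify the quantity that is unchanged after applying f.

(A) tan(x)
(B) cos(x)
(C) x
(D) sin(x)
D

For f(x) = pi - x:
sin(pi - x) = sin(x), so sine is invariant under this transformation.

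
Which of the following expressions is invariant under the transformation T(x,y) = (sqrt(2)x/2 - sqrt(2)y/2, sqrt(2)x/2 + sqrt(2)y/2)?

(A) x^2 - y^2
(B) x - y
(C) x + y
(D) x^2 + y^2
D

An expression E(x,y) is invariant under T if E(T(x,y)) = E(x,y). Here T(x,y) = (sqrt(2)x/2 - sqrt(2)y/2, sqrt(2)x/2 + sqrt(2)y/2).
Substitute the transformed coordinates into each option and compare with the original:
(A) x^2 - y^2  ->  (sqrt(2)x/2 - sqrt(2)y/2)^2 - (sqrt(2)x/2 + sqrt(2)y/2)^2 = -2xy   [differs from x^2 - y^2: not invariant]
(B) x - y  ->  (sqrt(2)x/2 - sqrt(2)y/2) - (sqrt(2)x/2 + sqrt(2)y/2) = -sqrt(2)y   [differs from x - y: not invariant]
(C) x + y  ->  (sqrt(2)x/2 - sqrt(2)y/2) + (sqrt(2)x/2 + sqrt(2)y/2) = sqrt(2)x   [differs from x + y: not invariant]
(D) x^2 + y^2  ->  (sqrt(2)x/2 - sqrt(2)y/2)^2 + (sqrt(2)x/2 + sqrt(2)y/2)^2 = x^2 + y^2   [equals x^2 + y^2: invariant]

Only option (D), x^2 + y^2, is unchanged by the transformation.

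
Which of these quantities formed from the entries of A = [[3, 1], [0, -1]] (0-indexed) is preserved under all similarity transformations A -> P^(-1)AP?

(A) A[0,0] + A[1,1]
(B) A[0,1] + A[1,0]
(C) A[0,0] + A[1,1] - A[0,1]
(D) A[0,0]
A

A[0,0] + A[1,1] is the trace of A. By the cyclic property of the trace, tr(P^(-1)AP) = tr(APP^(-1)) = tr(A), so it is the same for every matrix similar to A.

The other combinations are not similarity invariants. For example, take P = [[2, 1], [1, 1]] (det P = 1), so P^(-1) = [[1, -1], [-1, 2]] and
B = P^(-1)AP = [[8, 5], [-9, -6]].
Evaluating each option on A and on B:
(A) A[0,0] + A[1,1]: 2 for A, 2 for B -> unchanged
(B) A[0,1] + A[1,0]: 1 for A, -4 for B -> changes
(C) A[0,0] + A[1,1] - A[0,1]: 1 for A, -3 for B -> changes
(D) A[0,0]: 3 for A, 8 for B -> changes

Only (A) A[0,0] + A[1,1] = 2 survives (and it does so for every P, not just this one), so it is the invariant.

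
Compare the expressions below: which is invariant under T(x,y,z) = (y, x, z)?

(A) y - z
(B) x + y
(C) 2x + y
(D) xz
B

Apply T(x,y,z) = (y, x, z) to each option, i.e. replace (x, y, z) by the transformed coordinates.
Substitute the transformed coordinates into each option and compare with the original:
(A) y - z  ->  (x) - (z) = x - z   [differs from y - z: not invariant]
(B) x + y  ->  (y) + (x) = x + y   [equals x + y: invariant]
(C) 2x + y  ->  2(y) + (x) = x + 2y   [differs from 2x + y: not invariant]
(D) xz  ->  (y)(z) = yz   [differs from xz: not invariant]

Only option (B), x + y, is unchanged by the transformation.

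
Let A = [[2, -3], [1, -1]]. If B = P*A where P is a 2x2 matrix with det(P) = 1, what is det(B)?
1

By the multiplicative property of determinants, det(B) = det(P*A) = det(P) * det(A) = det(A),
so the determinant is invariant under multiplication by any determinant-1 matrix; we just need det(A).

det(A) = (2)(-1) - (-3)(1) = -2 - (-3) = 1

Therefore det(B) = 1 * 1 = 1.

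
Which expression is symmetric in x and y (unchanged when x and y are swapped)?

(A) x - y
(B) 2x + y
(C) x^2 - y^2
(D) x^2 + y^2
D

A symmetric expression is unchanged when the variables are permuted; here the transformation to test is the swap (x, y) -> (y, x).
Substitute the transformed coordinates into each option and compare with the original:
(A) x - y  ->  (y) - (x) = -x + y   [differs from x - y: not invariant]
(B) 2x + y  ->  2(y) + (x) = x + 2y   [differs from 2x + y: not invariant]
(C) x^2 - y^2  ->  (y)^2 - (x)^2 = -x^2 + y^2   [differs from x^2 - y^2: not invariant]
(D) x^2 + y^2  ->  (y)^2 + (x)^2 = x^2 + y^2   [equals x^2 + y^2: invariant]

Only option (D), x^2 + y^2, is unchanged by the transformation.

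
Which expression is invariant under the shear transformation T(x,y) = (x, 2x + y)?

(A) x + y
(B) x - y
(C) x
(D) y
C

Under the shear T(x,y) = (x, 2x + y):
Substitute the transformed coordinates into each option and compare with the original:
(A) x + y  ->  (x) + (2x + y) = 3x + y   [differs from x + y: not invariant]
(B) x - y  ->  (x) - (2x + y) = -x - y   [differs from x - y: not invariant]
(C) x  ->  (x) = x   [equals x: invariant]
(D) y  ->  (2x + y) = 2x + y   [differs from y: not invariant]

Only option (C), x, is unchanged by the transformation.
A vertical shear moves points parallel to the y-axis, so the x-coordinate (and any function of x alone) is unchanged.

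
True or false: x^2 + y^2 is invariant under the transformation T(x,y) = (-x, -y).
True

Substitute T(x,y) = (-x, -y) into the expression and compare with the original.

Original: x^2 + y^2
After applying T: (-x)^2 + (-y)^2 = x^2 + y^2

This is identical to the original x^2 + y^2, so the expression is invariant.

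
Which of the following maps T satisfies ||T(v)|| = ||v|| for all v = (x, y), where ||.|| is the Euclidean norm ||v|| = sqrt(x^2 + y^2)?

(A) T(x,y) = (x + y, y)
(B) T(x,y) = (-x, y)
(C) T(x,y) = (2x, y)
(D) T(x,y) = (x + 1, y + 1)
B

A transformation preserves a norm if ||T(v)|| = ||v|| for every v; a single vector where the norm changes rules an option out.

(A) T(x,y) = (x + y, y): v = (0, 1) has norm sqrt((0)^2 + (1)^2) = 1, but T(v) = (1, 1) has norm sqrt(2) -- not preserved.
(B) T(x,y) = (-x, y): preserves the norm -- it is an orthogonal map (a rotation/reflection), and (-x)^2 + (y)^2 simplifies to x^2 + y^2.
(C) T(x,y) = (2x, y): v = (1, 0) has norm sqrt((1)^2 + (0)^2) = 1, but T(v) = (2, 0) has norm 2 -- not preserved.
(D) T(x,y) = (x + 1, y + 1): v = (1, 0) has norm sqrt((1)^2 + (0)^2) = 1, but T(v) = (2, 1) has norm sqrt(5) -- not preserved.

Therefore the answer is (B).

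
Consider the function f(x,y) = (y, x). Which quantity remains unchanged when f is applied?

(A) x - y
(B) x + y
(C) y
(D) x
B

For f(x,y) = (y, x):
After applying f: x' = y, y' = x. So x' + y' = y + x = x + y.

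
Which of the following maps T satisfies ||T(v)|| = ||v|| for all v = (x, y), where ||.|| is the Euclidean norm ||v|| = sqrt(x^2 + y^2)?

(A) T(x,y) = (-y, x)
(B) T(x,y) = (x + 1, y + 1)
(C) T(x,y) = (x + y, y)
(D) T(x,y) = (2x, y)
A

A transformation preserves a norm if ||T(v)|| = ||v|| for every v; a single vector where the norm changes rules an option out.

(A) T(x,y) = (-y, x): preserves the norm -- it is an orthogonal map (a rotation/reflection), and (-y)^2 + (x)^2 simplifies to x^2 + y^2.
(B) T(x,y) = (x + 1, y + 1): v = (1, 0) has norm sqrt((1)^2 + (0)^2) = 1, but T(v) = (2, 1) has norm sqrt(5) -- not preserved.
(C) T(x,y) = (x + y, y): v = (0, 1) has norm sqrt((0)^2 + (1)^2) = 1, but T(v) = (1, 1) has norm sqrt(2) -- not preserved.
(D) T(x,y) = (2x, y): v = (1, 0) has norm sqrt((1)^2 + (0)^2) = 1, but T(v) = (2, 0) has norm 2 -- not preserved.

Therefore the answer is (A).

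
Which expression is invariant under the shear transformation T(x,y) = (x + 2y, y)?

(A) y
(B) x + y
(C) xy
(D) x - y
A

Under the shear T(x,y) = (x + 2y, y):
Substitute the transformed coordinates into each option and compare with the original:
(A) y  ->  (y) = y   [equals y: invariant]
(B) x + y  ->  (x + 2y) + (y) = x + 3y   [differs from x + y: not invariant]
(C) xy  ->  (x + 2y)(y) = xy + 2y^2   [differs from xy: not invariant]
(D) x - y  ->  (x + 2y) - (y) = x + y   [differs from x - y: not invariant]

Only option (A), y, is unchanged by the transformation.
A horizontal shear moves points parallel to the x-axis, so the y-coordinate (and any function of y alone) is unchanged.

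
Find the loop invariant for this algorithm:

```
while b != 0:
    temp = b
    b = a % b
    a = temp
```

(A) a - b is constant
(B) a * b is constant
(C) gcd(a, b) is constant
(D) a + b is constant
C

A loop invariant must hold before the first iteration and be re-established by every execution of the body.

(C) gcd(a, b) is constant: One iteration replaces (a, b) by (b, a mod b). Since a mod b = a - q*b for an integer q, any common divisor of a and b divides b and a mod b, and conversely; hence gcd(b, a mod b) = gcd(a, b). For instance (38, 9) -> (9, 2) keeps gcd = 1. At exit b = 0 and a = gcd of the original inputs.

The other options fail:
(A) a - b is constant: e.g. (a, b) = (38, 9) -> (9, 2): the difference goes from 29 to 7.
(B) a * b is constant: e.g. (a, b) = (38, 9) -> (9, 2): the product goes from 342 to 18.
(D) a + b is constant: e.g. (a, b) = (38, 9) -> (9, 2): the sum goes from 47 to 11.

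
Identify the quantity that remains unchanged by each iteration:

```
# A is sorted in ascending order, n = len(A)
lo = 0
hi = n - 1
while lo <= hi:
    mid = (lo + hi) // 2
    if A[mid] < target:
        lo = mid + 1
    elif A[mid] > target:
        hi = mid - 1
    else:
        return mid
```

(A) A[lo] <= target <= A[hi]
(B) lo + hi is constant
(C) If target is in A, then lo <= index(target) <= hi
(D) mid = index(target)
C

A loop invariant must hold before the first iteration and be re-established by every execution of the body.

(C) If target is in A, then lo <= index(target) <= hi: Before the loop [lo, hi] = [0, n-1] covers every index. When A[mid] < target, sortedness puts target strictly to the right of mid, so setting lo = mid + 1 keeps index(target) in [lo, hi]; symmetrically for hi = mid - 1. Hence 'if target is in A then lo <= index(target) <= hi' holds after every iteration, and when lo > hi it proves target is absent.

The other options fail:
(A) A[lo] <= target <= A[hi]: fails when target is not in A (e.g. target < A[0] already violates it before the loop), so it is not maintained in general.
(B) lo + hi is constant: each iteration moves exactly one of lo, hi, so lo + hi changes (e.g. 0 + (n-1) becomes (mid+1) + (n-1)).
(D) mid = index(target): mid is just the current probe; it equals index(target) only on the iteration that returns.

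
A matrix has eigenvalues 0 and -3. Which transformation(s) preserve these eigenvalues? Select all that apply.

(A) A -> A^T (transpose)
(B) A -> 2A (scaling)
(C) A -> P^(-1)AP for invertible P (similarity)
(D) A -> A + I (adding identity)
A and C

Eigenvalues are preserved by:
1. Similarity transformations: A -> P^(-1)AP (same characteristic polynomial)
2. Transpose: A^T has the same eigenvalues as A

Eigenvalues are NOT preserved by:
- Adding identity: eigenvalues become 0+1, -3+1
- Scaling: eigenvalues become 0, -6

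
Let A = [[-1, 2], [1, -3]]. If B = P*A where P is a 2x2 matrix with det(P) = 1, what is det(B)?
1

By the multiplicative property of determinants, det(B) = det(P*A) = det(P) * det(A) = det(A),
so the determinant is invariant under multiplication by any determinant-1 matrix; we just need det(A).

det(A) = (-1)(-3) - (2)(1) = 3 - 2 = 1

Therefore det(B) = 1 * 1 = 1.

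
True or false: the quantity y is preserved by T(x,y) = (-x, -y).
False

Substitute T(x,y) = (-x, -y) into the expression and compare with the original.

Original: y
After applying T: (-y) = -y

This differs from the original y (difference: -2y), so the expression is NOT invariant.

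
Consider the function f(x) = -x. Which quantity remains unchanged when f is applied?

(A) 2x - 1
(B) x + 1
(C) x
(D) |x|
D

For f(x) = -x:
Applying f replaces x by -x. Since |-x| = |x|, the absolute value is unchanged by f, whereas x -> -x, 2x - 1 -> -2x - 1 and x + 1 -> -x + 1 all change.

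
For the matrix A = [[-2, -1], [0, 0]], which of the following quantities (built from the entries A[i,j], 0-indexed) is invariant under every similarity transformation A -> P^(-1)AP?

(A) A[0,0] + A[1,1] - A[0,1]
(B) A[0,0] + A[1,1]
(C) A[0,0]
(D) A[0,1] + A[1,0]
B

A[0,0] + A[1,1] is the trace of A. By the cyclic property of the trace, tr(P^(-1)AP) = tr(APP^(-1)) = tr(A), so it is the same for every matrix similar to A.

The other combinations are not similarity invariants. For example, take P = [[2, 1], [1, 1]] (det P = 1), so P^(-1) = [[1, -1], [-1, 2]] and
B = P^(-1)AP = [[-5, -3], [5, 3]].
Evaluating each option on A and on B:
(A) A[0,0] + A[1,1] - A[0,1]: -1 for A, 1 for B -> changes
(B) A[0,0] + A[1,1]: -2 for A, -2 for B -> unchanged
(C) A[0,0]: -2 for A, -5 for B -> changes
(D) A[0,1] + A[1,0]: -1 for A, 2 for B -> changes

Only (B) A[0,0] + A[1,1] = -2 survives (and it does so for every P, not just this one), so it is the invariant.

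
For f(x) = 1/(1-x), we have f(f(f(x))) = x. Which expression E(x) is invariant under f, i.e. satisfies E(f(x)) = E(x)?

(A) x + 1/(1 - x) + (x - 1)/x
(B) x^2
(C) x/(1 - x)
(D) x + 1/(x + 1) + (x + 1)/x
A

Replace x by f(x) = 1/(1 - x) in each option and simplify. As a quick numerical cross-check, also compare E(4) with E(f(4)) = E(-1/3).

(A) x + 1/(1 - x) + (x - 1)/x  ->  (1/(1 - x)) + 1/(1 - (1/(1 - x))) + ((1/(1 - x)) - 1)/(1/(1 - x)), which simplifies back to x + 1/(1 - x) + (x - 1)/x; check: E(4) = 53/12, E(-1/3) = 53/12.   [invariant]
(B) x^2  ->  (1/(1 - x))^2 = (x - 1)^(-2); check: E(4) = 16 but E(-1/3) = 1/9.   [not invariant]
(C) x/(1 - x)  ->  (1/(1 - x))/(1 - (1/(1 - x))) = -1/x; check: E(4) = -4/3 but E(-1/3) = -1/4.   [not invariant]
(D) x + 1/(x + 1) + (x + 1)/x  ->  (1/(1 - x)) + 1/((1/(1 - x)) + 1) + ((1/(1 - x)) + 1)/(1/(1 - x)) = (-x^3 + 6x^2 - 11x + 7)/(x^2 - 3x + 2); check: E(4) = 109/20 but E(-1/3) = -5/6.   [not invariant]

Only (A) is unchanged. Indeed f(f(x)) = 1/(1 - 1/(1-x)) = (1-x)/(-x) = (x-1)/x, so E(x) = x + f(x) + f(f(x)) is the sum over the whole 3-cycle; applying f just permutes the three terms cyclically (x -> f(x) -> f(f(x)) -> x), leaving the sum unchanged.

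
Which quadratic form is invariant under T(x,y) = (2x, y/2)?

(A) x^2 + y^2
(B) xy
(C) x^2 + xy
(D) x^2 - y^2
B

T multiplies x by 2 and divides y by 2.
Substitute the transformed coordinates into each option and compare with the original:
(A) x^2 + y^2  ->  (2x)^2 + (y/2)^2 = 4x^2 + y^2/4   [differs from x^2 + y^2: not invariant]
(B) xy  ->  (2x)(y/2) = xy   [equals xy: invariant]
(C) x^2 + xy  ->  (2x)^2 + (2x)(y/2) = 4x^2 + xy   [differs from x^2 + xy: not invariant]
(D) x^2 - y^2  ->  (2x)^2 - (y/2)^2 = 4x^2 - y^2/4   [differs from x^2 - y^2: not invariant]

Only option (B), xy, is unchanged by the transformation.
The factors 2 and 1/2 cancel only in the pure product xy.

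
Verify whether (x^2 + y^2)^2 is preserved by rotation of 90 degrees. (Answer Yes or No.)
Yes

Applying rotation by 90 degrees: x' = x*cos(90 degrees) - y*sin(90 degrees) = -y, y' = x*sin(90 degrees) + y*cos(90 degrees) = x

Substituting into (x^2 + y^2)^2:
((-y)^2 + (x)^2)^2
= x^4 + 2x^2y^2 + y^4 = (x^2 + y^2)^2

This equals the original expression (x^2 + y^2)^2, so it IS invariant.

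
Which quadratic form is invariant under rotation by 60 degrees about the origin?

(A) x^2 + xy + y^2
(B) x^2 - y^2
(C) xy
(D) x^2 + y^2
D

Rotation by 60 degrees sends (x, y) to (x/2 - sqrt(3)y/2, sqrt(3)x/2 + y/2).
Substitute the transformed coordinates into each option and compare with the original:
(A) x^2 + xy + y^2  ->  (x/2 - sqrt(3)y/2)^2 + (x/2 - sqrt(3)y/2)(sqrt(3)x/2 + y/2) + (sqrt(3)x/2 + y/2)^2 = sqrt(3)x^2/4 + x^2 - xy/2 - sqrt(3)y^2/4 + y^2   [differs from x^2 + xy + y^2: not invariant]
(B) x^2 - y^2  ->  (x/2 - sqrt(3)y/2)^2 - (sqrt(3)x/2 + y/2)^2 = -x^2/2 - sqrt(3)xy + y^2/2   [differs from x^2 - y^2: not invariant]
(C) xy  ->  (x/2 - sqrt(3)y/2)(sqrt(3)x/2 + y/2) = sqrt(3)x^2/4 - xy/2 - sqrt(3)y^2/4   [differs from xy: not invariant]
(D) x^2 + y^2  ->  (x/2 - sqrt(3)y/2)^2 + (sqrt(3)x/2 + y/2)^2 = x^2 + y^2   [equals x^2 + y^2: invariant]

Only option (D), x^2 + y^2, is unchanged by the transformation.
x^2 + y^2 is the squared distance from the origin, which rotations preserve.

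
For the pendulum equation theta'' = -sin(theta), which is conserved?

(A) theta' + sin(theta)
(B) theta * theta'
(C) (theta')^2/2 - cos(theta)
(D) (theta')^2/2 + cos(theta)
C

A first integral I satisfies dI/dt = 0 along every solution. Differentiate each option and use the equation of motion:
(A) d/dt[theta' + sin(theta)] = theta'' + cos(theta) theta' = -sin(theta) + theta' cos(theta), not identically 0
(B) d/dt[theta * theta'] = (theta')^2 + theta theta'' = (theta')^2 - theta sin(theta), not identically 0
(C) d/dt[(theta')^2/2 - cos(theta)] = theta' theta'' + sin(theta) theta' = theta'(-sin(theta)) + theta' sin(theta) = 0
(D) d/dt[(theta')^2/2 + cos(theta)] = theta' theta'' - sin(theta) theta' = -2 theta' sin(theta), not identically 0

Only (C) has zero time-derivative. This is the total energy: kinetic (theta')^2/2 plus potential -cos(theta).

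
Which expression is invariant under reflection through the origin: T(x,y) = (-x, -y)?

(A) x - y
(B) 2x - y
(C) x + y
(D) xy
D

The map is reflection through the origin: T(x,y) = (-x, -y).
Substitute the transformed coordinates into each option and compare with the original:
(A) x - y  ->  (-x) - (-y) = -x + y   [differs from x - y: not invariant]
(B) 2x - y  ->  2(-x) - (-y) = -2x + y   [differs from 2x - y: not invariant]
(C) x + y  ->  (-x) + (-y) = -x - y   [differs from x + y: not invariant]
(D) xy  ->  (-x)(-y) = xy   [equals xy: invariant]

Only option (D), xy, is unchanged by the transformation.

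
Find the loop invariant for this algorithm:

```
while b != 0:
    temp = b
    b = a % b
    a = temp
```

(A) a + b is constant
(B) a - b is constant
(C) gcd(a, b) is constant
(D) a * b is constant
C

A loop invariant must hold before the first iteration and be re-established by every execution of the body.

(C) gcd(a, b) is constant: One iteration replaces (a, b) by (b, a mod b). Since a mod b = a - q*b for an integer q, any common divisor of a and b divides b and a mod b, and conversely; hence gcd(b, a mod b) = gcd(a, b). For instance (14, 6) -> (6, 2) keeps gcd = 2. At exit b = 0 and a = gcd of the original inputs.

The other options fail:
(A) a + b is constant: e.g. (a, b) = (14, 6) -> (6, 2): the sum goes from 20 to 8.
(B) a - b is constant: e.g. (a, b) = (14, 6) -> (6, 2): the difference goes from 8 to 4.
(D) a * b is constant: e.g. (a, b) = (14, 6) -> (6, 2): the product goes from 84 to 12.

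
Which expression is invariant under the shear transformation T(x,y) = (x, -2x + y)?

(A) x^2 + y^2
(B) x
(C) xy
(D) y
B

Under the shear T(x,y) = (x, -2x + y):
Substitute the transformed coordinates into each option and compare with the original:
(A) x^2 + y^2  ->  (x)^2 + (-2x + y)^2 = 5x^2 - 4xy + y^2   [differs from x^2 + y^2: not invariant]
(B) x  ->  (x) = x   [equals x: invariant]
(C) xy  ->  (x)(-2x + y) = -2x^2 + xy   [differs from xy: not invariant]
(D) y  ->  (-2x + y) = -2x + y   [differs from y: not invariant]

Only option (B), x, is unchanged by the transformation.
A vertical shear moves points parallel to the y-axis, so the x-coordinate (and any function of x alone) is unchanged.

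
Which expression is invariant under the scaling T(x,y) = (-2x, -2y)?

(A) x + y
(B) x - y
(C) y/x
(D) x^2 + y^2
C

Under the uniform scaling T(x,y) = (-2x, -2y):
Substitute the transformed coordinates into each option and compare with the original:
(A) x + y  ->  (-2x) + (-2y) = -2x - 2y   [differs from x + y: not invariant]
(B) x - y  ->  (-2x) - (-2y) = -2x + 2y   [differs from x - y: not invariant]
(C) y/x  ->  (-2y)/(-2x) = y/x   [equals y/x: invariant]
(D) x^2 + y^2  ->  (-2x)^2 + (-2y)^2 = 4x^2 + 4y^2   [differs from x^2 + y^2: not invariant]

Only option (C), y/x, is unchanged by the transformation.
The common factor -2 cancels in a ratio of coordinates, while sums, products and sums of squares pick up factors of -2 or 4.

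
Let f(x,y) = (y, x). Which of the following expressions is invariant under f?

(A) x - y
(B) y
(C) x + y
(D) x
C

For f(x,y) = (y, x):
After applying f: x' = y, y' = x. So x' + y' = y + x = x + y.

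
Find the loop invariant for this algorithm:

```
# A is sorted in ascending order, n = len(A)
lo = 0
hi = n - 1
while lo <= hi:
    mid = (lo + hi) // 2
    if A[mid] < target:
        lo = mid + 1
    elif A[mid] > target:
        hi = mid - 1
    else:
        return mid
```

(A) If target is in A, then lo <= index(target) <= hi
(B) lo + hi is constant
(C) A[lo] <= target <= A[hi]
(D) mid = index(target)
A

A loop invariant must hold before the first iteration and be re-established by every execution of the body.

(A) If target is in A, then lo <= index(target) <= hi: Before the loop [lo, hi] = [0, n-1] covers every index. When A[mid] < target, sortedness puts target strictly to the right of mid, so setting lo = mid + 1 keeps index(target) in [lo, hi]; symmetrically for hi = mid - 1. Hence 'if target is in A then lo <= index(target) <= hi' holds after every iteration, and when lo > hi it proves target is absent.

The other options fail:
(B) lo + hi is constant: each iteration moves exactly one of lo, hi, so lo + hi changes (e.g. 0 + (n-1) becomes (mid+1) + (n-1)).
(C) A[lo] <= target <= A[hi]: fails when target is not in A (e.g. target < A[0] already violates it before the loop), so it is not maintained in general.
(D) mid = index(target): mid is just the current probe; it equals index(target) only on the iteration that returns.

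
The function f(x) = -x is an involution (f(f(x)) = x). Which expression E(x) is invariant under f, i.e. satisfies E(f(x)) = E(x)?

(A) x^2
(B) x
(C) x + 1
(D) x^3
A

Replace x by f(x) = -x in each option and simplify. As a quick numerical cross-check, also compare E(5) with E(f(5)) = E(-5).

(A) x^2  ->  (-x)^2, which simplifies back to x^2; check: E(5) = 25, E(-5) = 25.   [invariant]
(B) x  ->  (-x) = -x; check: E(5) = 5 but E(-5) = -5.   [not invariant]
(C) x + 1  ->  (-x) + 1 = 1 - x; check: E(5) = 6 but E(-5) = -4.   [not invariant]
(D) x^3  ->  (-x)^3 = -x^3; check: E(5) = 125 but E(-5) = -125.   [not invariant]

Only (A) is unchanged. E is symmetric under swapping x with f(x) = -x, which is exactly what an involution does.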